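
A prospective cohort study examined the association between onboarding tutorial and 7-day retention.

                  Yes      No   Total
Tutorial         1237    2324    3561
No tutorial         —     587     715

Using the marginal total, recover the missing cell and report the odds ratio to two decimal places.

The missing cell is in the unexposed row: 715 − 587 = 128.
So a = 1237, b = 2324, c = 128, d = 587.
OR = (a·d)/(b·c) = (1237 × 587) / (2324 × 128) = 726119 / 297472 = 2.44097

2.44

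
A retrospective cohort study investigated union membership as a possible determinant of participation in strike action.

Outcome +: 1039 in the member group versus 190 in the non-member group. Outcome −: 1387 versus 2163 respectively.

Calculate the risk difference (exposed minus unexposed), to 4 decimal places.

From the description: a = 1039, b = 1387, c = 190, d = 2163.
Risk in exposed = 1039/2426 = 0.428277; risk in unexposed = 190/2353 = 0.080748.
Risk difference = 0.428277 − 0.080748 = 0.347529

0.3475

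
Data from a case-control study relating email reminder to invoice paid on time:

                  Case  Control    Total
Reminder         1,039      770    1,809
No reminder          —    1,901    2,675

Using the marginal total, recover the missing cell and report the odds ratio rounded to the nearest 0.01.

The missing cell is in the unexposed row: 2675 − 1901 = 774.
So a = 1039, b = 770, c = 774, d = 1901.
OR = (a·d)/(b·c) = (1039 × 1901) / (770 × 774) = 1975139 / 595980 = 3.31410

3.31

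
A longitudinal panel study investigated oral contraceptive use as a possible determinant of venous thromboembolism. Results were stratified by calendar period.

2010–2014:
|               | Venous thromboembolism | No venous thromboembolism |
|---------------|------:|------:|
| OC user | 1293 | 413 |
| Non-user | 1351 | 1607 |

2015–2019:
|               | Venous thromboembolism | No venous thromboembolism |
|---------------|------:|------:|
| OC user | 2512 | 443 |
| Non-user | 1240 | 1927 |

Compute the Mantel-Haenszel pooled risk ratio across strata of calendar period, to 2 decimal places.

1.94

RR_MH = Σ(aᵢ·n₀ᵢ/nᵢ) / Σ(cᵢ·n₁ᵢ/nᵢ), with n₁ᵢ = aᵢ+bᵢ (exposed), n₀ᵢ = cᵢ+dᵢ (unexposed), nᵢ = n₁ᵢ+n₀ᵢ.
Stratum 1 (2010–2014): n₁ = 1706, n₀ = 2958, n = 4664; a·n₀/n = 1293·2958/4664 = 820.0459; c·n₁/n = 1351·1706/4664 = 494.1694
Stratum 2 (2015–2019): n₁ = 2955, n₀ = 3167, n = 6122; a·n₀/n = 2512·3167/6122 = 1299.4943; c·n₁/n = 1240·2955/6122 = 598.5299
RR_MH = (820.0459 + 1299.4943) / (494.1694 + 598.5299) = 2119.5402 / 1092.6993 = 1.93973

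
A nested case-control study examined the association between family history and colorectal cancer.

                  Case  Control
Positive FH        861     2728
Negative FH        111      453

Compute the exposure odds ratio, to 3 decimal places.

Cells: a = 861, b = 2728, c = 111, d = 453.
OR = (a·d)/(b·c) = (861 × 453) / (2728 × 111) = 390033 / 302808 = 1.28805
The odds of colorectal cancer are about 1.29 times as high in the positive fh group.

1.288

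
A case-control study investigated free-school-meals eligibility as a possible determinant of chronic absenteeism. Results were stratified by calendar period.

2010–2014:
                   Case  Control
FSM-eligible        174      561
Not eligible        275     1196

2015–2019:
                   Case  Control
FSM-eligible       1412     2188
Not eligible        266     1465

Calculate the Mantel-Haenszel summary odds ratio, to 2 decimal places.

OR_MH = Σ(aᵢdᵢ/nᵢ) / Σ(bᵢcᵢ/nᵢ), where nᵢ is the stratum total.
Stratum 1 (2010–2014): n = 2206; a·d/n = 174·1196/2206 = 94.3354; b·c/n = 561·275/2206 = 69.9343
Stratum 2 (2015–2019): n = 5331; a·d/n = 1412·1465/5331 = 388.0285; b·c/n = 2188·266/5331 = 109.1743
OR_MH = (94.3354 + 388.0285) / (69.9343 + 109.1743) = 482.3640 / 179.1085 = 2.69314

2.69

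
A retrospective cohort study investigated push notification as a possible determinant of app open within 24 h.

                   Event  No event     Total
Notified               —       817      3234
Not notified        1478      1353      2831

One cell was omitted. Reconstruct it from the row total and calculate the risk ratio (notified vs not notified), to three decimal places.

The missing cell is in the exposed row: 3234 − 817 = 2417.
So a = 2417, b = 817, c = 1478, d = 1353.
RR = [a/(a+b)] / [c/(c+d)] = (2417/3234) / (1478/2831) = 0.74737/0.52208 = 1.43154

1.432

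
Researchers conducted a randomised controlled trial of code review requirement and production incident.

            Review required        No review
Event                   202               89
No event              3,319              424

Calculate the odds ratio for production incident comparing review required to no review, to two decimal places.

Reading the table with exposure as columns: a = 202 (Review required, case), b = 3319 (Review required, non-case), c = 89 (No review, case), d = 424.
OR = (a·d)/(b·c) = (202 × 424) / (3319 × 89) = 85648 / 295391 = 0.28995
Exposure is associated with lower odds of production incident (OR = 0.29 < 1).

0.29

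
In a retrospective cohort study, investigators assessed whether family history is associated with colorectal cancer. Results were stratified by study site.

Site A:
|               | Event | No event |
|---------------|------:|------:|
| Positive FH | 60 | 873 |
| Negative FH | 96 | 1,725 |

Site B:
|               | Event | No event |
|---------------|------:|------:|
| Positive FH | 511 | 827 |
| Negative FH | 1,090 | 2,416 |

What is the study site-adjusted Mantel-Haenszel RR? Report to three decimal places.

1.228

RR_MH = Σ(aᵢ·n₀ᵢ/nᵢ) / Σ(cᵢ·n₁ᵢ/nᵢ), with n₁ᵢ = aᵢ+bᵢ (exposed), n₀ᵢ = cᵢ+dᵢ (unexposed), nᵢ = n₁ᵢ+n₀ᵢ.
Stratum 1 (Site A): n₁ = 933, n₀ = 1821, n = 2754; a·n₀/n = 60·1821/2754 = 39.6732; c·n₁/n = 96·933/2754 = 32.5229
Stratum 2 (Site B): n₁ = 1338, n₀ = 3506, n = 4844; a·n₀/n = 511·3506/4844 = 369.8526; c·n₁/n = 1090·1338/4844 = 301.0776
RR_MH = (39.6732 + 369.8526) / (32.5229 + 301.0776) = 409.5258 / 333.6005 = 1.22759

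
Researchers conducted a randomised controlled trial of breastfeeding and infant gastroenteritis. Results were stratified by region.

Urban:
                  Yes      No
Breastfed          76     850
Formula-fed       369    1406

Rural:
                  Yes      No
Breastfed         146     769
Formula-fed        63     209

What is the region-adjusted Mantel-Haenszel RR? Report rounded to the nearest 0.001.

RR_MH = Σ(aᵢ·n₀ᵢ/nᵢ) / Σ(cᵢ·n₁ᵢ/nᵢ), with n₁ᵢ = aᵢ+bᵢ (exposed), n₀ᵢ = cᵢ+dᵢ (unexposed), nᵢ = n₁ᵢ+n₀ᵢ.
Stratum 1 (Urban): n₁ = 926, n₀ = 1775, n = 2701; a·n₀/n = 76·1775/2701 = 49.9445; c·n₁/n = 369·926/2701 = 126.5065
Stratum 2 (Rural): n₁ = 915, n₀ = 272, n = 1187; a·n₀/n = 146·272/1187 = 33.4558; c·n₁/n = 63·915/1187 = 48.5636
RR_MH = (49.9445 + 33.4558) / (126.5065 + 48.5636) = 83.4002 / 175.0701 = 0.47638

0.476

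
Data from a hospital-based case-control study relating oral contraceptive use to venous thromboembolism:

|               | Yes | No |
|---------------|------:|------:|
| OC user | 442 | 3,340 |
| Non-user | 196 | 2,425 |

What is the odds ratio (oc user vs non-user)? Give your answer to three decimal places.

Cells: a = 442, b = 3340, c = 196, d = 2425.
OR = (a·d)/(b·c) = (442 × 2425) / (3340 × 196) = 1071850 / 654640 = 1.63731
The odds of venous thromboembolism are about 1.64 times as high in the oc user group.

1.637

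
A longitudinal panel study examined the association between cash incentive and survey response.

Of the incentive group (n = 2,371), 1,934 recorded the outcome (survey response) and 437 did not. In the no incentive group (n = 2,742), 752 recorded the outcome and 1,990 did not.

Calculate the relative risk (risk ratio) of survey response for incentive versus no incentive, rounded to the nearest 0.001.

2.974

From the description: a = 1934, b = 437, c = 752, d = 1990.
Risk in exposed = 1934/2371 = 0.81569; risk in unexposed = 752/2742 = 0.27425.
RR = 0.81569 / 0.27425 = 2.97423
The risk among the exposed is 2.97 times that among the unexposed.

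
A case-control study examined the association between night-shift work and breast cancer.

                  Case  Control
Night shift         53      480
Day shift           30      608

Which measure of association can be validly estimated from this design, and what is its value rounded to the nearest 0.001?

Cells: a = 53, b = 480, c = 30, d = 608.
This is a case-control study: participants were sampled on outcome status, so risks in the source population cannot be estimated directly — relative risk is not valid here. The odds ratio is the appropriate measure.
OR = (a·d)/(b·c) = (53 × 608) / (480 × 30) = 32224 / 14400 = 2.23778

2.238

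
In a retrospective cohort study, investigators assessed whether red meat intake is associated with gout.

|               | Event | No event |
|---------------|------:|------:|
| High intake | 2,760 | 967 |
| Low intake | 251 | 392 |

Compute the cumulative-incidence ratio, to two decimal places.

Cells: a = 2760, b = 967, c = 251, d = 392.
Risk in exposed = 2760/3727 = 0.74054; risk in unexposed = 251/643 = 0.39036.
RR = 0.74054 / 0.39036 = 1.89709
The risk among the exposed is 1.90 times that among the unexposed.

1.90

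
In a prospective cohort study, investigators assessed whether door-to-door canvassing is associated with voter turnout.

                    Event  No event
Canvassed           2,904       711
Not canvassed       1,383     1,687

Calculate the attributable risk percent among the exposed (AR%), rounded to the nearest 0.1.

Cells: a = 2904, b = 711, c = 1383, d = 1687.
Risk in exposed = 2904/3615 = 0.80332; risk in unexposed = 1383/3070 = 0.45049.
RR = 0.80332/0.45049 = 1.78322
AR% = (RR − 1)/RR × 100 = (1.78322 − 1)/1.78322 × 100 = 43.9216%

43.9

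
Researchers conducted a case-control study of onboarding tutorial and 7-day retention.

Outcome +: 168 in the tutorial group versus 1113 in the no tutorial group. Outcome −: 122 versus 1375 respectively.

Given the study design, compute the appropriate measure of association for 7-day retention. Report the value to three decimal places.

1.701

From the description: a = 168, b = 122, c = 1113, d = 1375.
This is a case-control study: participants were sampled on outcome status, so risks in the source population cannot be estimated directly — relative risk is not valid here. The odds ratio is the appropriate measure.
OR = (a·d)/(b·c) = (168 × 1375) / (122 × 1113) = 231000 / 135786 = 1.70121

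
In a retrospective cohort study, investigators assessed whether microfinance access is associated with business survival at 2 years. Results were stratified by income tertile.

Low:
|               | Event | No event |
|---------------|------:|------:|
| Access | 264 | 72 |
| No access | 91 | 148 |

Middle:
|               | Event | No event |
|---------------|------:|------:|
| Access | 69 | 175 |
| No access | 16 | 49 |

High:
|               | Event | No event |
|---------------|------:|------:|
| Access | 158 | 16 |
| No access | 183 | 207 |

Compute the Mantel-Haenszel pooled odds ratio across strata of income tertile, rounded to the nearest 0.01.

OR_MH = Σ(aᵢdᵢ/nᵢ) / Σ(bᵢcᵢ/nᵢ), where nᵢ is the stratum total.
Stratum 1 (Low): n = 575; a·d/n = 264·148/575 = 67.9513; b·c/n = 72·91/575 = 11.3948
Stratum 2 (Middle): n = 309; a·d/n = 69·49/309 = 10.9417; b·c/n = 175·16/309 = 9.0615
Stratum 3 (High): n = 564; a·d/n = 158·207/564 = 57.9894; b·c/n = 16·183/564 = 5.1915
OR_MH = (67.9513 + 10.9417 + 57.9894) / (11.3948 + 9.0615 + 5.1915) = 136.8824 / 25.6478 = 5.33701

5.34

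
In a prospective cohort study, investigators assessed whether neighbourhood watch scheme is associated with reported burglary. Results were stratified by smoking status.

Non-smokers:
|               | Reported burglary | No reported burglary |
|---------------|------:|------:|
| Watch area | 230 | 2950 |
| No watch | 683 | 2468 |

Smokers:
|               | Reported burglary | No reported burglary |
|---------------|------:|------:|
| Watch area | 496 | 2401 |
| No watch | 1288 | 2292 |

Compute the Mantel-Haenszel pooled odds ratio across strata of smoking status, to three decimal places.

OR_MH = Σ(aᵢdᵢ/nᵢ) / Σ(bᵢcᵢ/nᵢ), where nᵢ is the stratum total.
Stratum 1 (Non-smokers): n = 6331; a·d/n = 230·2468/6331 = 89.6604; b·c/n = 2950·683/6331 = 318.2515
Stratum 2 (Smokers): n = 6477; a·d/n = 496·2292/6477 = 175.5183; b·c/n = 2401·1288/6477 = 477.4568
OR_MH = (89.6604 + 175.5183) / (318.2515 + 477.4568) = 265.1787 / 795.7083 = 0.33326

0.333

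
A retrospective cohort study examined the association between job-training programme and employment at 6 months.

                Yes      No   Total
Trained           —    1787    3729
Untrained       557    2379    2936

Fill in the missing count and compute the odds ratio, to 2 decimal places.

4.64

The missing cell is in the exposed row: 3729 − 1787 = 1942.
So a = 1942, b = 1787, c = 557, d = 2379.
OR = (a·d)/(b·c) = (1942 × 2379) / (1787 × 557) = 4620018 / 995359 = 4.64156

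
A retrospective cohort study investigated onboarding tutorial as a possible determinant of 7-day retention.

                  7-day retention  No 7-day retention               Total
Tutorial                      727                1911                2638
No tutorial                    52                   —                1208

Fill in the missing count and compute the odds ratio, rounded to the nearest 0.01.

8.46

The missing cell is in the unexposed row: 1208 − 52 = 1156.
So a = 727, b = 1911, c = 52, d = 1156.
OR = (a·d)/(b·c) = (727 × 1156) / (1911 × 52) = 840412 / 99372 = 8.45723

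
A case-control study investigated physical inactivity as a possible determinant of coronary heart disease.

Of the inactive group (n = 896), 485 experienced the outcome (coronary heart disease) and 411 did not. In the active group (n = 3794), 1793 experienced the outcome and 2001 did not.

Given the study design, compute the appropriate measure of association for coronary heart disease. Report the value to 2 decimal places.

1.32

From the description: a = 485, b = 411, c = 1793, d = 2001.
This is a case-control study: participants were sampled on outcome status, so risks in the source population cannot be estimated directly — relative risk is not valid here. The odds ratio is the appropriate measure.
OR = (a·d)/(b·c) = (485 × 2001) / (411 × 1793) = 970485 / 736923 = 1.31694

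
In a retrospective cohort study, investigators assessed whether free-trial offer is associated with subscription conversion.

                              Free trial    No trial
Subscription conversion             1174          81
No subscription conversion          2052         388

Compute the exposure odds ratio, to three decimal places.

Reading the table with exposure as columns: a = 1174 (Free trial, case), b = 2052 (Free trial, non-case), c = 81 (No trial, case), d = 388.
OR = (a·d)/(b·c) = (1174 × 388) / (2052 × 81) = 455512 / 166212 = 2.74055
The odds of subscription conversion are about 2.74 times as high in the free trial group.

2.741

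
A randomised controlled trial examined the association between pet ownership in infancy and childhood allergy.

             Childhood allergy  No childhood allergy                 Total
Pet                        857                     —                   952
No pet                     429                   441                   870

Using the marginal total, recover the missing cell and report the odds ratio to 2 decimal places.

9.27

The missing cell is in the exposed row: 952 − 857 = 95.
So a = 857, b = 95, c = 429, d = 441.
OR = (a·d)/(b·c) = (857 × 441) / (95 × 429) = 377937 / 40755 = 9.27339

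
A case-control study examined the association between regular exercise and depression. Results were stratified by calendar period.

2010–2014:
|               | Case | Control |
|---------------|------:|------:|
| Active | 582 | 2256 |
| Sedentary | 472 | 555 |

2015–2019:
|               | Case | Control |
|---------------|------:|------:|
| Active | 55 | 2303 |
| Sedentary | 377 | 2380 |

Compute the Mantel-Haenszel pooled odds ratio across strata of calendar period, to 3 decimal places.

OR_MH = Σ(aᵢdᵢ/nᵢ) / Σ(bᵢcᵢ/nᵢ), where nᵢ is the stratum total.
Stratum 1 (2010–2014): n = 3865; a·d/n = 582·555/3865 = 83.5731; b·c/n = 2256·472/3865 = 275.5063
Stratum 2 (2015–2019): n = 5115; a·d/n = 55·2380/5115 = 25.5914; b·c/n = 2303·377/5115 = 169.7421
OR_MH = (83.5731 + 25.5914) / (275.5063 + 169.7421) = 109.1645 / 445.2485 = 0.24518

0.245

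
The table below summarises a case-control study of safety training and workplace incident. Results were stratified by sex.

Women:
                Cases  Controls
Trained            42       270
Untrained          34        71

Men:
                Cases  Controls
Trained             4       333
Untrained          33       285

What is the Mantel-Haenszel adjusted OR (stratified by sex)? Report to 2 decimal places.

OR_MH = Σ(aᵢdᵢ/nᵢ) / Σ(bᵢcᵢ/nᵢ), where nᵢ is the stratum total.
Stratum 1 (Women): n = 417; a·d/n = 42·71/417 = 7.1511; b·c/n = 270·34/417 = 22.0144
Stratum 2 (Men): n = 655; a·d/n = 4·285/655 = 1.7405; b·c/n = 333·33/655 = 16.7771
OR_MH = (7.1511 + 1.7405) / (22.0144 + 16.7771) = 8.8915 / 38.7915 = 0.22921

0.23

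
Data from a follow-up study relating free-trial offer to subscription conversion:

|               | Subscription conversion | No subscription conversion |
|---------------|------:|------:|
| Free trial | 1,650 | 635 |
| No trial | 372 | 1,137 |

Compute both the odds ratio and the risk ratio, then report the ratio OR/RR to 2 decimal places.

2.71

Cells: a = 1650, b = 635, c = 372, d = 1137.
OR = (1650·1137)/(635·372) = 1876050/236220 = 7.94196
Risk in exposed = 1650/2285 = 0.72210; risk in unexposed = 372/1509 = 0.24652; RR = 2.92917
OR/RR = 7.94196 / 2.92917 = 2.71134
The outcome is not rare, so the OR lies further from 1 than the RR.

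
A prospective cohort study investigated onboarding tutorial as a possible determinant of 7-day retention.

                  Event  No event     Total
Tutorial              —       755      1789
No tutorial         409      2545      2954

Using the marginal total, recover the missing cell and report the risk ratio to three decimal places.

The missing cell is in the exposed row: 1789 − 755 = 1034.
So a = 1034, b = 755, c = 409, d = 2545.
RR = [a/(a+b)] / [c/(c+d)] = (1034/1789) / (409/2954) = 0.57798/0.13846 = 4.17443

4.174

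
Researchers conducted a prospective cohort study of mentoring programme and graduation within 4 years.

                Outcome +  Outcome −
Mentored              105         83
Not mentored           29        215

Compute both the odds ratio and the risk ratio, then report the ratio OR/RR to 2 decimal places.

Cells: a = 105, b = 83, c = 29, d = 215.
OR = (105·215)/(83·29) = 22575/2407 = 9.37889
Risk in exposed = 105/188 = 0.55851; risk in unexposed = 29/244 = 0.11885; RR = 4.69919
OR/RR = 9.37889 / 4.69919 = 1.99585
The outcome is not rare, so the OR lies further from 1 than the RR.

2.00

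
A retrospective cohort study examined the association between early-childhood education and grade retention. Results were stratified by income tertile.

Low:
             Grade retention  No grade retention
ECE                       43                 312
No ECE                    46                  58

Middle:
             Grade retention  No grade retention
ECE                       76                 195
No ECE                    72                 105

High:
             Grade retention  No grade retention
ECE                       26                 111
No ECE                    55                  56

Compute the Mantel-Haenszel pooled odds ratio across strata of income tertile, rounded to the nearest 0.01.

0.33

OR_MH = Σ(aᵢdᵢ/nᵢ) / Σ(bᵢcᵢ/nᵢ), where nᵢ is the stratum total.
Stratum 1 (Low): n = 459; a·d/n = 43·58/459 = 5.4336; b·c/n = 312·46/459 = 31.2680
Stratum 2 (Middle): n = 448; a·d/n = 76·105/448 = 17.8125; b·c/n = 195·72/448 = 31.3393
Stratum 3 (High): n = 248; a·d/n = 26·56/248 = 5.8710; b·c/n = 111·55/248 = 24.6169
OR_MH = (5.4336 + 17.8125 + 5.8710) / (31.2680 + 31.3393 + 24.6169) = 29.1170 / 87.2242 = 0.33382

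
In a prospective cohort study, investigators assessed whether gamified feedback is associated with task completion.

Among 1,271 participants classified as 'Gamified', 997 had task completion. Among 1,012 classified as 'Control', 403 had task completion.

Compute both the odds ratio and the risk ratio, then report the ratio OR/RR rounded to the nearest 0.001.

2.791

From the description: a = 997, b = 274, c = 403, d = 609.
OR = (997·609)/(274·403) = 607173/110422 = 5.49866
Risk in exposed = 997/1271 = 0.78442; risk in unexposed = 403/1012 = 0.39822; RR = 1.96981
OR/RR = 5.49866 / 1.96981 = 2.79146
The outcome is not rare, so the OR lies further from 1 than the RR.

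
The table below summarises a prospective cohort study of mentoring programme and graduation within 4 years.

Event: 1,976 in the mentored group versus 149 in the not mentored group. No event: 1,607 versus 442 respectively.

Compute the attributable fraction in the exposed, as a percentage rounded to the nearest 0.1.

54.3

From the description: a = 1976, b = 1607, c = 149, d = 442.
Risk in exposed = 1976/3583 = 0.55149; risk in unexposed = 149/591 = 0.25212.
RR = 0.55149/0.25212 = 2.18747
AR% = (RR − 1)/RR × 100 = (2.18747 − 1)/2.18747 × 100 = 54.2850%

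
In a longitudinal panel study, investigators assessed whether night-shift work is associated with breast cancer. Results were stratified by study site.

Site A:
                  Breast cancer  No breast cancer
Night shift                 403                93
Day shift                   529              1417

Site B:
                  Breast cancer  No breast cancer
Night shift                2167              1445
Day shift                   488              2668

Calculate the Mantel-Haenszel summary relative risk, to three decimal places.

RR_MH = Σ(aᵢ·n₀ᵢ/nᵢ) / Σ(cᵢ·n₁ᵢ/nᵢ), with n₁ᵢ = aᵢ+bᵢ (exposed), n₀ᵢ = cᵢ+dᵢ (unexposed), nᵢ = n₁ᵢ+n₀ᵢ.
Stratum 1 (Site A): n₁ = 496, n₀ = 1946, n = 2442; a·n₀/n = 403·1946/2442 = 321.1458; c·n₁/n = 529·496/2442 = 107.4464
Stratum 2 (Site B): n₁ = 3612, n₀ = 3156, n = 6768; a·n₀/n = 2167·3156/6768 = 1010.4982; c·n₁/n = 488·3612/6768 = 260.4397
RR_MH = (321.1458 + 1010.4982) / (107.4464 + 260.4397) = 1331.6440 / 367.8861 = 3.61972

3.620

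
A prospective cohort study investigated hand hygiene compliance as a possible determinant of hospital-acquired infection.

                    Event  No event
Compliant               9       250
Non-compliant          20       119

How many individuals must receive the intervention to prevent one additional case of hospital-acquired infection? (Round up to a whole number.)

10

Risk in treated group = 9/259 = 0.03475; risk in control = 20/139 = 0.14388.
Absolute risk reduction = 0.14388 − 0.03475 = 0.10914
NNT = 1 / ARR = 1 / 0.10914 = 9.163 → round up → 10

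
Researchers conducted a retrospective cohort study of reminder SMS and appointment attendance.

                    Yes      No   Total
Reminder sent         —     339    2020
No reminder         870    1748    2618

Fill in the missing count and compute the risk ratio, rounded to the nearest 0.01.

The missing cell is in the exposed row: 2020 − 339 = 1681.
So a = 1681, b = 339, c = 870, d = 1748.
RR = [a/(a+b)] / [c/(c+d)] = (1681/2020) / (870/2618) = 0.83218/0.33231 = 2.50419

2.50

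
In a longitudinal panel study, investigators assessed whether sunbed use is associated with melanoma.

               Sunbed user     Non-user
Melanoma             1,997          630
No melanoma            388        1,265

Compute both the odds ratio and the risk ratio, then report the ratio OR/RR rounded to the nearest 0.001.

Reading the table with exposure as columns: a = 1997 (Sunbed user, case), b = 388 (Sunbed user, non-case), c = 630 (Non-user, case), d = 1265.
OR = (1997·1265)/(388·630) = 2526205/244440 = 10.33466
Risk in exposed = 1997/2385 = 0.83732; risk in unexposed = 630/1895 = 0.33245; RR = 2.51860
OR/RR = 10.33466 / 2.51860 = 4.10334
The outcome is not rare, so the OR lies further from 1 than the RR.

4.103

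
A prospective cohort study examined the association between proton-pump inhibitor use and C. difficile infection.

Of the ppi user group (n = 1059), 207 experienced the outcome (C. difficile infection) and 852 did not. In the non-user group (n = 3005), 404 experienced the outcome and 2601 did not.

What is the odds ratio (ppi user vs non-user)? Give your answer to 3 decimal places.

From the description: a = 207, b = 852, c = 404, d = 2601.
OR = (a·d)/(b·c) = (207 × 2601) / (852 × 404) = 538407 / 344208 = 1.56419
The odds of C. difficile infection are about 1.56 times as high in the ppi user group.

1.564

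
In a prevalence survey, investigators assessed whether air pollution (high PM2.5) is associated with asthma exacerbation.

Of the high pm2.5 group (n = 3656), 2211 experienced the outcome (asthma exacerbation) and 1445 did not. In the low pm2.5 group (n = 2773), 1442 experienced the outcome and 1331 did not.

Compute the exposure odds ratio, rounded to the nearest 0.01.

From the description: a = 2211, b = 1445, c = 1442, d = 1331.
OR = (a·d)/(b·c) = (2211 × 1331) / (1445 × 1442) = 2942841 / 2083690 = 1.41232
The odds of asthma exacerbation are about 1.41 times as high in the high pm2.5 group.

1.41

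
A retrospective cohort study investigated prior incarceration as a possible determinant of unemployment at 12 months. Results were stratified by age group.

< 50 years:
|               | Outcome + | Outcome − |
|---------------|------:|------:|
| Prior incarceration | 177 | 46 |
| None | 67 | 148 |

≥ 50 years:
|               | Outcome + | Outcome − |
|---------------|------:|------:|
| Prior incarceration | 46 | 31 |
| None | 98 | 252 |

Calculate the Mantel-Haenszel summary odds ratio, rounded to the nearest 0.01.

6.14

OR_MH = Σ(aᵢdᵢ/nᵢ) / Σ(bᵢcᵢ/nᵢ), where nᵢ is the stratum total.
Stratum 1 (< 50 years): n = 438; a·d/n = 177·148/438 = 59.8082; b·c/n = 46·67/438 = 7.0365
Stratum 2 (≥ 50 years): n = 427; a·d/n = 46·252/427 = 27.1475; b·c/n = 31·98/427 = 7.1148
OR_MH = (59.8082 + 27.1475) / (7.0365 + 7.1148) = 86.9558 / 14.1513 = 6.14473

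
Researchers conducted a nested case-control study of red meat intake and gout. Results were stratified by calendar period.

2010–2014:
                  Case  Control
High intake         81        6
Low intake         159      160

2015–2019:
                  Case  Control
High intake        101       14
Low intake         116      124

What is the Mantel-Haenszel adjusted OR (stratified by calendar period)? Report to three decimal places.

9.705

OR_MH = Σ(aᵢdᵢ/nᵢ) / Σ(bᵢcᵢ/nᵢ), where nᵢ is the stratum total.
Stratum 1 (2010–2014): n = 406; a·d/n = 81·160/406 = 31.9212; b·c/n = 6·159/406 = 2.3498
Stratum 2 (2015–2019): n = 355; a·d/n = 101·124/355 = 35.2789; b·c/n = 14·116/355 = 4.5746
OR_MH = (31.9212 + 35.2789) / (2.3498 + 4.5746) = 67.2001 / 6.9244 = 9.70482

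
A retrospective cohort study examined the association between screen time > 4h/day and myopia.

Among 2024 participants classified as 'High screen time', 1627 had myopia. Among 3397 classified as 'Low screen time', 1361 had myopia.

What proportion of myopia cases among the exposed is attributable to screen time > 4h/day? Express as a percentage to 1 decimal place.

From the description: a = 1627, b = 397, c = 1361, d = 2036.
Risk in exposed = 1627/2024 = 0.80385; risk in unexposed = 1361/3397 = 0.40065.
RR = 0.80385/0.40065 = 2.00639
AR% = (RR − 1)/RR × 100 = (2.00639 − 1)/2.00639 × 100 = 50.1591%

50.2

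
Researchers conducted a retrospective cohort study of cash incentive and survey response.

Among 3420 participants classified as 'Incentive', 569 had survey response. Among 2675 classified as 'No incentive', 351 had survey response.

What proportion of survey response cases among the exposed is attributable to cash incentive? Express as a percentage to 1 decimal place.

21.1

From the description: a = 569, b = 2851, c = 351, d = 2324.
Risk in exposed = 569/3420 = 0.16637; risk in unexposed = 351/2675 = 0.13121.
RR = 0.16637/0.13121 = 1.26795
AR% = (RR − 1)/RR × 100 = (1.26795 − 1)/1.26795 × 100 = 21.1327%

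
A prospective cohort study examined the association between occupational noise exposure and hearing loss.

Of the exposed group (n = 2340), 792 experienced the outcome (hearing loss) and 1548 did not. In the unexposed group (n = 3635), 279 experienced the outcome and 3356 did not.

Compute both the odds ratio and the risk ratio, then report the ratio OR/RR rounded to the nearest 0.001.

1.396

From the description: a = 792, b = 1548, c = 279, d = 3356.
OR = (792·3356)/(1548·279) = 2657952/431892 = 6.15421
Risk in exposed = 792/2340 = 0.33846; risk in unexposed = 279/3635 = 0.07675; RR = 4.40970
OR/RR = 6.15421 / 4.40970 = 1.39560
The outcome is not rare, so the OR lies further from 1 than the RR.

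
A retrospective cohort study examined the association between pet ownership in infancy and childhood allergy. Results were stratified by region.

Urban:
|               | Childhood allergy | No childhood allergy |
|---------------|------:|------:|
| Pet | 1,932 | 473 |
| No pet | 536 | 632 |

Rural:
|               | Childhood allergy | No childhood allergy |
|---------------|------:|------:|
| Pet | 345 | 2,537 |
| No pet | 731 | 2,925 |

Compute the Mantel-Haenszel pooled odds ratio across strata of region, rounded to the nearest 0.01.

OR_MH = Σ(aᵢdᵢ/nᵢ) / Σ(bᵢcᵢ/nᵢ), where nᵢ is the stratum total.
Stratum 1 (Urban): n = 3573; a·d/n = 1932·632/3573 = 341.7364; b·c/n = 473·536/3573 = 70.9566
Stratum 2 (Rural): n = 6538; a·d/n = 345·2925/6538 = 154.3477; b·c/n = 2537·731/6538 = 283.6566
OR_MH = (341.7364 + 154.3477) / (70.9566 + 283.6566) = 496.0840 / 354.6132 = 1.39894

1.40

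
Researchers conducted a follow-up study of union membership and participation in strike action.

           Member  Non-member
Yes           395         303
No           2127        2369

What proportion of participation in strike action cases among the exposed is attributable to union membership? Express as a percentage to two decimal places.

27.60

Reading the table with exposure as columns: a = 395 (Member, case), b = 2127 (Member, non-case), c = 303 (Non-member, case), d = 2369.
Risk in exposed = 395/2522 = 0.15662; risk in unexposed = 303/2672 = 0.11340.
RR = 0.15662/0.11340 = 1.38117
AR% = (RR − 1)/RR × 100 = (1.38117 − 1)/1.38117 × 100 = 27.5974%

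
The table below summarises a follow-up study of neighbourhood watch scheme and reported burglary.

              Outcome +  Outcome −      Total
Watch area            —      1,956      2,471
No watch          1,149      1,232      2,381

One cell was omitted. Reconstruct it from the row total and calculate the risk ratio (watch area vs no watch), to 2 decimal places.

The missing cell is in the exposed row: 2471 − 1956 = 515.
So a = 515, b = 1956, c = 1149, d = 1232.
RR = [a/(a+b)] / [c/(c+d)] = (515/2471) / (1149/2381) = 0.20842/0.48257 = 0.43189

0.43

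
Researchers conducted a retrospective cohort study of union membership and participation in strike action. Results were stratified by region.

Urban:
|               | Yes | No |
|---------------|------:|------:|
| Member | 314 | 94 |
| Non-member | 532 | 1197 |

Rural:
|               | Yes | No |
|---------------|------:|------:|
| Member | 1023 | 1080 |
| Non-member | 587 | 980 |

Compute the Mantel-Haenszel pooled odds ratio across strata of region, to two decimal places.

OR_MH = Σ(aᵢdᵢ/nᵢ) / Σ(bᵢcᵢ/nᵢ), where nᵢ is the stratum total.
Stratum 1 (Urban): n = 2137; a·d/n = 314·1197/2137 = 175.8811; b·c/n = 94·532/2137 = 23.4010
Stratum 2 (Rural): n = 3670; a·d/n = 1023·980/3670 = 273.1717; b·c/n = 1080·587/3670 = 172.7411
OR_MH = (175.8811 + 273.1717) / (23.4010 + 172.7411) = 449.0528 / 196.1422 = 2.28943

2.29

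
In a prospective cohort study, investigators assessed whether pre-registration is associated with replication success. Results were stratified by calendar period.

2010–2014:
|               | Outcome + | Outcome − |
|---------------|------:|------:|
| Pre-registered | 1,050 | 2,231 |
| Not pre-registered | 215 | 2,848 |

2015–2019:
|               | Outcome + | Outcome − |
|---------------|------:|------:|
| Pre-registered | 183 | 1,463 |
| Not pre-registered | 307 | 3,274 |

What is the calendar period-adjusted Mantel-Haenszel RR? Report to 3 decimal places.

RR_MH = Σ(aᵢ·n₀ᵢ/nᵢ) / Σ(cᵢ·n₁ᵢ/nᵢ), with n₁ᵢ = aᵢ+bᵢ (exposed), n₀ᵢ = cᵢ+dᵢ (unexposed), nᵢ = n₁ᵢ+n₀ᵢ.
Stratum 1 (2010–2014): n₁ = 3281, n₀ = 3063, n = 6344; a·n₀/n = 1050·3063/6344 = 506.9593; c·n₁/n = 215·3281/6344 = 111.1940
Stratum 2 (2015–2019): n₁ = 1646, n₀ = 3581, n = 5227; a·n₀/n = 183·3581/5227 = 125.3727; c·n₁/n = 307·1646/5227 = 96.6753
RR_MH = (506.9593 + 125.3727) / (111.1940 + 96.6753) = 632.3320 / 207.8694 = 3.04197

3.042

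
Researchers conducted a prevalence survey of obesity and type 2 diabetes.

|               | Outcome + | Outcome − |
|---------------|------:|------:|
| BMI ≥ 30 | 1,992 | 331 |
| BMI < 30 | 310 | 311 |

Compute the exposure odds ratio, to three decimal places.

6.038

Cells: a = 1992, b = 331, c = 310, d = 311.
OR = (a·d)/(b·c) = (1992 × 311) / (331 × 310) = 619512 / 102610 = 6.03754
The odds of type 2 diabetes are about 6.04 times as high in the bmi ≥ 30 group.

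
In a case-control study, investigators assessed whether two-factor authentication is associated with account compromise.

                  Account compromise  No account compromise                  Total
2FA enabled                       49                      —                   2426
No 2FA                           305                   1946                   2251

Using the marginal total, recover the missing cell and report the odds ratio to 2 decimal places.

The missing cell is in the exposed row: 2426 − 49 = 2377.
So a = 49, b = 2377, c = 305, d = 1946.
OR = (a·d)/(b·c) = (49 × 1946) / (2377 × 305) = 95354 / 724985 = 0.13153

0.13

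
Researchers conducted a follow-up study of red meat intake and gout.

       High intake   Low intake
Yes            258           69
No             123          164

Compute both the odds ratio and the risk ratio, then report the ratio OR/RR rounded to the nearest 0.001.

2.180

Reading the table with exposure as columns: a = 258 (High intake, case), b = 123 (High intake, non-case), c = 69 (Low intake, case), d = 164.
OR = (258·164)/(123·69) = 42312/8487 = 4.98551
Risk in exposed = 258/381 = 0.67717; risk in unexposed = 69/233 = 0.29614; RR = 2.28666
OR/RR = 4.98551 / 2.28666 = 2.18026
The outcome is not rare, so the OR lies further from 1 than the RR.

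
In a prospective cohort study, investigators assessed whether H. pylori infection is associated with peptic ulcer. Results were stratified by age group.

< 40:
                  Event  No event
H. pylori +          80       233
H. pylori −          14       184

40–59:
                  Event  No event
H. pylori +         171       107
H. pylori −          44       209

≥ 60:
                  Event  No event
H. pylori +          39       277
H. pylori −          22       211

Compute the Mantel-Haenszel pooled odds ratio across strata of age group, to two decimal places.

4.22

OR_MH = Σ(aᵢdᵢ/nᵢ) / Σ(bᵢcᵢ/nᵢ), where nᵢ is the stratum total.
Stratum 1 (< 40): n = 511; a·d/n = 80·184/511 = 28.8063; b·c/n = 233·14/511 = 6.3836
Stratum 2 (40–59): n = 531; a·d/n = 171·209/531 = 67.3051; b·c/n = 107·44/531 = 8.8663
Stratum 3 (≥ 60): n = 549; a·d/n = 39·211/549 = 14.9891; b·c/n = 277·22/549 = 11.1002
OR_MH = (28.8063 + 67.3051 + 14.9891) / (6.3836 + 8.8663 + 11.1002) = 111.1004 / 26.3500 = 4.21633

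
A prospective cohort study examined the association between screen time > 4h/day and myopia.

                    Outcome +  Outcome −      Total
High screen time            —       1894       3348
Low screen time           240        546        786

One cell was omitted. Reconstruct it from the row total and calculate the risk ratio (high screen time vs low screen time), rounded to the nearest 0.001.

The missing cell is in the exposed row: 3348 − 1894 = 1454.
So a = 1454, b = 1894, c = 240, d = 546.
RR = [a/(a+b)] / [c/(c+d)] = (1454/3348) / (240/786) = 0.43429/0.30534 = 1.42230

1.422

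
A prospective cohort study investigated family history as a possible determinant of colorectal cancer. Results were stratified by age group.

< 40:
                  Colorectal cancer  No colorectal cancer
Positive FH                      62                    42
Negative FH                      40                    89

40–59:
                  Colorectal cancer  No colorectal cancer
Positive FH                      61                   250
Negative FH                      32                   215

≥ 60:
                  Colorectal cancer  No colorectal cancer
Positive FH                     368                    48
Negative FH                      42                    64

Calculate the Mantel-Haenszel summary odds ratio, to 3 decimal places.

OR_MH = Σ(aᵢdᵢ/nᵢ) / Σ(bᵢcᵢ/nᵢ), where nᵢ is the stratum total.
Stratum 1 (< 40): n = 233; a·d/n = 62·89/233 = 23.6824; b·c/n = 42·40/233 = 7.2103
Stratum 2 (40–59): n = 558; a·d/n = 61·215/558 = 23.5036; b·c/n = 250·32/558 = 14.3369
Stratum 3 (≥ 60): n = 522; a·d/n = 368·64/522 = 45.1188; b·c/n = 48·42/522 = 3.8621
OR_MH = (23.6824 + 23.5036 + 45.1188) / (7.2103 + 14.3369 + 3.8621) = 92.3048 / 25.4093 = 3.63272

3.633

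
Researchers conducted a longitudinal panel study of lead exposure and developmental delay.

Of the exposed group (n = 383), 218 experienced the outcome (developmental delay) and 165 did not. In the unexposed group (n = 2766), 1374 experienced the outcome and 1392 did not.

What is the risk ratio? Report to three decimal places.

From the description: a = 218, b = 165, c = 1374, d = 1392.
Risk in exposed = 218/383 = 0.56919; risk in unexposed = 1374/2766 = 0.49675.
RR = 0.56919 / 0.49675 = 1.14584
The risk among the exposed is 1.15 times that among the unexposed.

1.146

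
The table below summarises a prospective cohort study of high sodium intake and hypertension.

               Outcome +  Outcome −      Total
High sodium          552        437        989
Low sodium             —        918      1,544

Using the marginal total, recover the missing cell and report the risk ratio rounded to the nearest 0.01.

1.38

The missing cell is in the unexposed row: 1544 − 918 = 626.
So a = 552, b = 437, c = 626, d = 918.
RR = [a/(a+b)] / [c/(c+d)] = (552/989) / (626/1544) = 0.55814/0.40544 = 1.37663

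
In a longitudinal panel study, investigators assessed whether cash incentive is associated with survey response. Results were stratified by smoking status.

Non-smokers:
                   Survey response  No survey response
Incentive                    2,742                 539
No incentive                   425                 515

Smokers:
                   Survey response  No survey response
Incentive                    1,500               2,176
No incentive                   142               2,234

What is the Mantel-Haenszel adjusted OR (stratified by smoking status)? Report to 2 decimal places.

OR_MH = Σ(aᵢdᵢ/nᵢ) / Σ(bᵢcᵢ/nᵢ), where nᵢ is the stratum total.
Stratum 1 (Non-smokers): n = 4221; a·d/n = 2742·515/4221 = 334.5487; b·c/n = 539·425/4221 = 54.2703
Stratum 2 (Smokers): n = 6052; a·d/n = 1500·2234/6052 = 553.7013; b·c/n = 2176·142/6052 = 51.0562
OR_MH = (334.5487 + 553.7013) / (54.2703 + 51.0562) = 888.2499 / 105.3265 = 8.43330

8.43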